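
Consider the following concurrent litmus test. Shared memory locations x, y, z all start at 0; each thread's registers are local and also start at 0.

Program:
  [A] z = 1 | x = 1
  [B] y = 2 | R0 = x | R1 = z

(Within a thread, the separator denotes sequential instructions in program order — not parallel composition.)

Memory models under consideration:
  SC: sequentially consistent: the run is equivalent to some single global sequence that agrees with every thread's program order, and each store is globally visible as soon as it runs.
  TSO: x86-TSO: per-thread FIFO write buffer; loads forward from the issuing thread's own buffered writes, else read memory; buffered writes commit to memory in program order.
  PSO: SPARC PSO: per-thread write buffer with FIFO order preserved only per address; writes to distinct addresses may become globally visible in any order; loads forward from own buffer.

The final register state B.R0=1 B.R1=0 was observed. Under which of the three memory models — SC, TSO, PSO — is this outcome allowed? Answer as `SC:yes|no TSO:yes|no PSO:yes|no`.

SC:no TSO:no PSO:yes

outcome vector order: (B.R0,B.R1)
SC (3): 00, 01, 11
TSO (3): 00, 01, 11
PSO (4): 00, 01, 10, 11
target 10 ∈ {PSO}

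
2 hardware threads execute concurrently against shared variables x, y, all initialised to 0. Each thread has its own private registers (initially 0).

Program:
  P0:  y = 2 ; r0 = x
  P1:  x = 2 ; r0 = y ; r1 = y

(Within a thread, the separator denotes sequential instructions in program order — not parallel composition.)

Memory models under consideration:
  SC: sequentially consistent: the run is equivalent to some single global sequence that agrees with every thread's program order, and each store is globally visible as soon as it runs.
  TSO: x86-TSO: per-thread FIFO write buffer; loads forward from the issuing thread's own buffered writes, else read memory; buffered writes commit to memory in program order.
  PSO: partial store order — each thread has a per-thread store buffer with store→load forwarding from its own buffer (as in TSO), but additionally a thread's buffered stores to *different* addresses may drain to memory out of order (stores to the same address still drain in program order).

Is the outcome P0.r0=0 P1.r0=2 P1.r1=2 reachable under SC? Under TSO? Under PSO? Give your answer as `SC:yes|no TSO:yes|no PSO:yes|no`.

outcome vector order: (P0.r0,P1.r0,P1.r1)
under SC → 022, 200, 202, 222
under TSO → 000, 002, 022, 200, 202, 222
under PSO → 000, 002, 022, 200, 202, 222
target 022 ∈ {SC,TSO,PSO}

SC:yes TSO:yes PSO:yes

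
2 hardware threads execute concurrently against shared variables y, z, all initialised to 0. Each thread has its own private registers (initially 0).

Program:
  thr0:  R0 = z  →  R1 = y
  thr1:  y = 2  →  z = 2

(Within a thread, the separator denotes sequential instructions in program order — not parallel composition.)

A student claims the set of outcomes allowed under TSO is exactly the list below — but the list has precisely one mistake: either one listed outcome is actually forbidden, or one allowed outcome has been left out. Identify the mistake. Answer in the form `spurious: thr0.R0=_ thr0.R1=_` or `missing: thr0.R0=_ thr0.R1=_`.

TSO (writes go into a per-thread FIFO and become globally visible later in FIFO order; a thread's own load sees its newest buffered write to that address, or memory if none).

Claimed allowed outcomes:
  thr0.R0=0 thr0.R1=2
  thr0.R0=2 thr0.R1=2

missing: thr0.R0=0 thr0.R1=0

outcome vector order: (thr0.R0,thr0.R1)
TSO: 3 outcomes — {(0,0), (0,2), (2,2)}
TSO∖claimed = {(0,0)}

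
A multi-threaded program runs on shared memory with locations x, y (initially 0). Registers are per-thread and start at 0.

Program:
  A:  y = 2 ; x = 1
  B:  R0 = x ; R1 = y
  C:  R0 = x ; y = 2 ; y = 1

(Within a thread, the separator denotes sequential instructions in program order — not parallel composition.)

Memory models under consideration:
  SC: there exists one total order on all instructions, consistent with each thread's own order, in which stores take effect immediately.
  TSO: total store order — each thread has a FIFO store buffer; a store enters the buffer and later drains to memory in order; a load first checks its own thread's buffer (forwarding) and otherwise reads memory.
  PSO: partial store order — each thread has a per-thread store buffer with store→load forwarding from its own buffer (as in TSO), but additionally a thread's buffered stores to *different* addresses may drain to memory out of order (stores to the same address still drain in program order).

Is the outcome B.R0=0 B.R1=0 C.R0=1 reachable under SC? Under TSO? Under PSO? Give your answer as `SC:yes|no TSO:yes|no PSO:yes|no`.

outcome vector order: (B.R0,B.R1,C.R0)
[SC] allowed = {000, 001, 010, 011, 020, 021, 110, 111, 120, 121}
[TSO] allowed = {000, 001, 010, 011, 020, 021, 110, 111, 120, 121}
[PSO] allowed = {000, 001, 010, 011, 020, 021, 100, 101, 110, 111, 120, 121}
target 001 ∈ {SC,TSO,PSO}

SC:yes TSO:yes PSO:yes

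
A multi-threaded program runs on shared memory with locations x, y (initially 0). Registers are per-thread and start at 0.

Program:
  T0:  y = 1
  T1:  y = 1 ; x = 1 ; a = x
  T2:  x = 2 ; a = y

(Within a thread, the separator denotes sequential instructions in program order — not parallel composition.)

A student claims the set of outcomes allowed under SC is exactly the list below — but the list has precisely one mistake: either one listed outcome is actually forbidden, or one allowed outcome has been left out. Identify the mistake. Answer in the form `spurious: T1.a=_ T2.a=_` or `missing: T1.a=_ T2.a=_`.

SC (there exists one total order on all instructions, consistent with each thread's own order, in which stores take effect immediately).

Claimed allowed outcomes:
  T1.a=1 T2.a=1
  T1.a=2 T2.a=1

outcome vector order: (T1.a,T2.a)
under SC → (1,0) (1,1) (2,1)
SC∖claimed = {(1,0)}

missing: T1.a=1 T2.a=0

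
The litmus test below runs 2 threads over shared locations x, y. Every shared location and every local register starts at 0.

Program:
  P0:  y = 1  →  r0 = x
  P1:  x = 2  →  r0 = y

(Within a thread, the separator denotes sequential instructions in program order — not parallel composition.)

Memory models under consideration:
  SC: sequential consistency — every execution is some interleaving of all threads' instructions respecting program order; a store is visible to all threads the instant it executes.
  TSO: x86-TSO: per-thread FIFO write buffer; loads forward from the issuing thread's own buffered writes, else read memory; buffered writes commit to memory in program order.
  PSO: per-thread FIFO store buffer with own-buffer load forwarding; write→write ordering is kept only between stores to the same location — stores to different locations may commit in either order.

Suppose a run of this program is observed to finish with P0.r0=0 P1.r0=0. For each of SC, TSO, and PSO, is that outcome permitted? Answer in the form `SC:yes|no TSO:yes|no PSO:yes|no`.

outcome vector order: (P0.r0,P1.r0)
SC (3): 01; 20; 21
TSO (4): 00; 01; 20; 21
PSO (4): 00; 01; 20; 21
target 00 ∈ {TSO,PSO}

SC:no TSO:yes PSO:yes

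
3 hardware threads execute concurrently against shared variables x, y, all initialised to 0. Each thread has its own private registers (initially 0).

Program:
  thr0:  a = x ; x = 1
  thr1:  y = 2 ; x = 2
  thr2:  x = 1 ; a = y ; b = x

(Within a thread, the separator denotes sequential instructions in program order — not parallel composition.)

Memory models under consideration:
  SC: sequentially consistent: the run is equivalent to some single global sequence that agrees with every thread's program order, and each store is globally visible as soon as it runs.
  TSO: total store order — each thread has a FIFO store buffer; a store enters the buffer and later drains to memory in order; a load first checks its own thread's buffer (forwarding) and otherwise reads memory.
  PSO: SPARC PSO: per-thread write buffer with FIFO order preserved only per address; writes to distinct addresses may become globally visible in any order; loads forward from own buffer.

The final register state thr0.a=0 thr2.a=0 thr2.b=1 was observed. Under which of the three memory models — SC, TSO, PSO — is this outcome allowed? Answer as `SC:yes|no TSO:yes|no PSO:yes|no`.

outcome vector order: (thr0.a,thr2.a,thr2.b)
[SC] allowed = {(0,0,1) (0,0,2) (0,2,1) (0,2,2) (1,0,1) (1,0,2) (1,2,1) (1,2,2) (2,0,1) (2,0,2) (2,2,1) (2,2,2)}
[TSO] allowed = {(0,0,1) (0,0,2) (0,2,1) (0,2,2) (1,0,1) (1,0,2) (1,2,1) (1,2,2) (2,0,1) (2,0,2) (2,2,1) (2,2,2)}
[PSO] allowed = {(0,0,1) (0,0,2) (0,2,1) (0,2,2) (1,0,1) (1,0,2) (1,2,1) (1,2,2) (2,0,1) (2,0,2) (2,2,1) (2,2,2)}
target (0,0,1) ∈ {SC,TSO,PSO}

SC:yes TSO:yes PSO:yes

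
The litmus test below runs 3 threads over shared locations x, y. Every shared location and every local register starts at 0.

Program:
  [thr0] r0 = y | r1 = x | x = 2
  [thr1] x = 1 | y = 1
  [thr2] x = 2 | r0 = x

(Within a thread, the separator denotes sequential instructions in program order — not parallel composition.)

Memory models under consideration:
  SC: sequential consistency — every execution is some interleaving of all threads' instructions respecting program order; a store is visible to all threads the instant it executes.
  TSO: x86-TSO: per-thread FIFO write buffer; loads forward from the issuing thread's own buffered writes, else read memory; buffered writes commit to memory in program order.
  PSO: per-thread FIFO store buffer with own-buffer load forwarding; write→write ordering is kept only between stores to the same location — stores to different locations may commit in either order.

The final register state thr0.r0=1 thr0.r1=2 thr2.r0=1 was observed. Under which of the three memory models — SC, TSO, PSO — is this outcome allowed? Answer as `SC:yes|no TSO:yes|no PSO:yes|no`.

SC:no TSO:no PSO:yes

outcome vector order: (thr0.r0,thr0.r1,thr2.r0)
SC (9): 001; 002; 011; 012; 021; 022; 111; 112; 122
TSO (9): 001; 002; 011; 012; 021; 022; 111; 112; 122
PSO (12): 001; 002; 011; 012; 021; 022; 101; 102; 111; 112; 121; 122
target 121 ∈ {PSO}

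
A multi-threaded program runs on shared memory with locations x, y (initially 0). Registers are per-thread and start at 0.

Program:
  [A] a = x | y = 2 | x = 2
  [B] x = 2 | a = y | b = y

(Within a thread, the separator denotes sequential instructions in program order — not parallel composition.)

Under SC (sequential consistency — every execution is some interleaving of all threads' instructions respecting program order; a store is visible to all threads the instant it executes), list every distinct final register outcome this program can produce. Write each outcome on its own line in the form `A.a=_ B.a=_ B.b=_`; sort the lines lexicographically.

outcome vector order: (A.a,B.a,B.b)
|SC outcomes| = 6

A.a=0 B.a=0 B.b=0
A.a=0 B.a=0 B.b=2
A.a=0 B.a=2 B.b=2
A.a=2 B.a=0 B.b=0
A.a=2 B.a=0 B.b=2
A.a=2 B.a=2 B.b=2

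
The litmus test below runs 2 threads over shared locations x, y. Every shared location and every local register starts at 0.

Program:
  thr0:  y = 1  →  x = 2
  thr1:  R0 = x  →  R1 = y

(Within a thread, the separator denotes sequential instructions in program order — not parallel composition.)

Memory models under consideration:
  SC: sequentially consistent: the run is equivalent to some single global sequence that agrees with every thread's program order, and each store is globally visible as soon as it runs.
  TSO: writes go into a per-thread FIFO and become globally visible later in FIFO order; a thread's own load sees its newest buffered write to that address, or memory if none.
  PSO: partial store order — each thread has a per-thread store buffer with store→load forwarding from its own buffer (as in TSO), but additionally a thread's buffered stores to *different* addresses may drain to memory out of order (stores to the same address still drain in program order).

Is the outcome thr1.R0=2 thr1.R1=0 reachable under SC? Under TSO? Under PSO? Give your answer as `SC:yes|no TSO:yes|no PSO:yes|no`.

SC:no TSO:no PSO:yes

outcome vector order: (thr1.R0,thr1.R1)
SC (3): 0/0 0/1 2/1
TSO (3): 0/0 0/1 2/1
PSO (4): 0/0 0/1 2/0 2/1
target 2/0 ∈ {PSO}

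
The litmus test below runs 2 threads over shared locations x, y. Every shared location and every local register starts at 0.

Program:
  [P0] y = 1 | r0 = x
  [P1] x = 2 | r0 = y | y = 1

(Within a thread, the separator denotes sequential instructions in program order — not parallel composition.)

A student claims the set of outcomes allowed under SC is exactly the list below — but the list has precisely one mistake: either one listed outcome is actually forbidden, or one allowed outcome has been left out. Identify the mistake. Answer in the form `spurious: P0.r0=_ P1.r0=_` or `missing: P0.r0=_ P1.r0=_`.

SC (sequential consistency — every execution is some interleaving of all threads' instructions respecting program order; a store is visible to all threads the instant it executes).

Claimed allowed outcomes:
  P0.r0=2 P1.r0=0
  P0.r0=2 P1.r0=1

outcome vector order: (P0.r0,P1.r0)
SC: 3 outcomes — {0/1, 2/0, 2/1}
SC∖claimed = {0/1}

missing: P0.r0=0 P1.r0=1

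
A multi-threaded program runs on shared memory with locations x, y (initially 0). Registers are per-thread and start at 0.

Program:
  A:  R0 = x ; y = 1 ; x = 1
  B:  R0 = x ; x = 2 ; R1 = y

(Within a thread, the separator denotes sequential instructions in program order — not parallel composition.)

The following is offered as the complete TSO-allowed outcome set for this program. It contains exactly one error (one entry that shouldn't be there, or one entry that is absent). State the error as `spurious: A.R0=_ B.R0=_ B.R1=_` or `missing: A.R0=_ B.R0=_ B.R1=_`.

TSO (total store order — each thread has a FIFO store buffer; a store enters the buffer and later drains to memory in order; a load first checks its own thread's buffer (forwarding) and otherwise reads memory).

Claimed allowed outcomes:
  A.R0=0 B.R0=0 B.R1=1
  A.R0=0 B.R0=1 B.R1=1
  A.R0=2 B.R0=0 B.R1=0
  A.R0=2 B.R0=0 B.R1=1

missing: A.R0=0 B.R0=0 B.R1=0

outcome vector order: (A.R0,B.R0,B.R1)
under TSO → <0 0 0> <0 0 1> <0 1 1> <2 0 0> <2 0 1>
TSO∖claimed = {<0 0 0>}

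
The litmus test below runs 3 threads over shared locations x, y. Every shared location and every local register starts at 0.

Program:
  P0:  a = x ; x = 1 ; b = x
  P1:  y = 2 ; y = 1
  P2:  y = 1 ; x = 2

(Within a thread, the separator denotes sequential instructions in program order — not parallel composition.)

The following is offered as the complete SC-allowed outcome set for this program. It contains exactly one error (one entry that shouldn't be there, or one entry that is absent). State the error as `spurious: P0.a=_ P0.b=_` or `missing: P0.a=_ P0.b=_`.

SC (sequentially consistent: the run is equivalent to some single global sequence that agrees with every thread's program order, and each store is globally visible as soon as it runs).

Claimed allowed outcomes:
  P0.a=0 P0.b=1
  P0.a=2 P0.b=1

outcome vector order: (P0.a,P0.b)
[SC] allowed = {<0 1> <0 2> <2 1>}
SC∖claimed = {<0 2>}

missing: P0.a=0 P0.b=2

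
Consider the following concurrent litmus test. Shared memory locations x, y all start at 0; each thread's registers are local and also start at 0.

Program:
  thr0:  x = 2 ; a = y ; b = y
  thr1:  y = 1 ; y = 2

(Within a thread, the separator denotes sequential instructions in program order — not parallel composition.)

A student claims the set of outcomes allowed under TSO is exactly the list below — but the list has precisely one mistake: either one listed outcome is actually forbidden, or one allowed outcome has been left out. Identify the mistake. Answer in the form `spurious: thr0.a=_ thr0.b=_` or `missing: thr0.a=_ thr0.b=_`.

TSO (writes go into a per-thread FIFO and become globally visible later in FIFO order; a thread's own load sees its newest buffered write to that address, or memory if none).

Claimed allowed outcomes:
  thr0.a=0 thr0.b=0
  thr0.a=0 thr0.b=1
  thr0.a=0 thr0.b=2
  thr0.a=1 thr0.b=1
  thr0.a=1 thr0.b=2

outcome vector order: (thr0.a,thr0.b)
TSO (6): 00; 01; 02; 11; 12; 22
TSO∖claimed = {22}

missing: thr0.a=2 thr0.b=2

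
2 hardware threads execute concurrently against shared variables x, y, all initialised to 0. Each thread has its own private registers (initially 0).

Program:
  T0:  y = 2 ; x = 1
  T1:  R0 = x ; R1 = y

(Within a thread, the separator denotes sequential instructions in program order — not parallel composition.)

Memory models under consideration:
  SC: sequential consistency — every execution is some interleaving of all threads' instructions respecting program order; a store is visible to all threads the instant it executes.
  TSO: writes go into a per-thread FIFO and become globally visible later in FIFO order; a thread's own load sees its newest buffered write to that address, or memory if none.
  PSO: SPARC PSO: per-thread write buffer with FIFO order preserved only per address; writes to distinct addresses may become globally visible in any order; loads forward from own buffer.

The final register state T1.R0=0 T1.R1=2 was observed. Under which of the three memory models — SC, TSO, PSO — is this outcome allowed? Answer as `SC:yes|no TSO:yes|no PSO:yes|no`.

outcome vector order: (T1.R0,T1.R1)
[SC] allowed = {(0,0) (0,2) (1,2)}
[TSO] allowed = {(0,0) (0,2) (1,2)}
[PSO] allowed = {(0,0) (0,2) (1,0) (1,2)}
target (0,2) ∈ {SC,TSO,PSO}

SC:yes TSO:yes PSO:yes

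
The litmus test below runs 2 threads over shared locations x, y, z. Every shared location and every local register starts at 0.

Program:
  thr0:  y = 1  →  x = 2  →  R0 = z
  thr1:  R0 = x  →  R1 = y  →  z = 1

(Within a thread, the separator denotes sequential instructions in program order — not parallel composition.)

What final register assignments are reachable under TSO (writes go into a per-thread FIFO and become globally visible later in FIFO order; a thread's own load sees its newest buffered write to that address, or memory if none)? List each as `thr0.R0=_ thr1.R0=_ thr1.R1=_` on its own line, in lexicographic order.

thr0.R0=0 thr1.R0=0 thr1.R1=0
thr0.R0=0 thr1.R0=0 thr1.R1=1
thr0.R0=0 thr1.R0=2 thr1.R1=1
thr0.R0=1 thr1.R0=0 thr1.R1=0
thr0.R0=1 thr1.R0=0 thr1.R1=1
thr0.R0=1 thr1.R0=2 thr1.R1=1

outcome vector order: (thr0.R0,thr1.R0,thr1.R1)
|TSO outcomes| = 6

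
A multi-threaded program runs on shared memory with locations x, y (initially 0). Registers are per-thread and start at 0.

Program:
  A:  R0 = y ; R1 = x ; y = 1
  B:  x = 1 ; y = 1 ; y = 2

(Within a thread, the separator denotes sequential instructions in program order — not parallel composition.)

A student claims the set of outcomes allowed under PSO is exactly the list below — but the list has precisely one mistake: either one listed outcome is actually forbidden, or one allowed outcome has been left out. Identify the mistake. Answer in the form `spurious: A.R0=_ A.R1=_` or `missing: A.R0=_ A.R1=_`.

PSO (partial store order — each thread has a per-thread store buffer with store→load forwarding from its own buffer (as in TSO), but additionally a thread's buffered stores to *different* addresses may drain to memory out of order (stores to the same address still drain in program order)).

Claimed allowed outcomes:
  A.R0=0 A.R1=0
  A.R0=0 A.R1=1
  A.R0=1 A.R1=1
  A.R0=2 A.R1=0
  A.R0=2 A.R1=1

outcome vector order: (A.R0,A.R1)
PSO (6): 0/0; 0/1; 1/0; 1/1; 2/0; 2/1
PSO∖claimed = {1/0}

missing: A.R0=1 A.R1=0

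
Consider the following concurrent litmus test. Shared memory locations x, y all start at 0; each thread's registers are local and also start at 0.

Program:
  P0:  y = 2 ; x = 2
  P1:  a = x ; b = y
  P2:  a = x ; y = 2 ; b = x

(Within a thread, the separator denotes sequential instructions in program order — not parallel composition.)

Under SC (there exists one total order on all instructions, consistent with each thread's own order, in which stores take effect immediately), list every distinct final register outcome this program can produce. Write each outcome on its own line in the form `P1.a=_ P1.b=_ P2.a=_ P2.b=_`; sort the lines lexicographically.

P1.a=0 P1.b=0 P2.a=0 P2.b=0
P1.a=0 P1.b=0 P2.a=0 P2.b=2
P1.a=0 P1.b=0 P2.a=2 P2.b=2
P1.a=0 P1.b=2 P2.a=0 P2.b=0
P1.a=0 P1.b=2 P2.a=0 P2.b=2
P1.a=0 P1.b=2 P2.a=2 P2.b=2
P1.a=2 P1.b=2 P2.a=0 P2.b=0
P1.a=2 P1.b=2 P2.a=0 P2.b=2
P1.a=2 P1.b=2 P2.a=2 P2.b=2

outcome vector order: (P1.a,P1.b,P2.a,P2.b)
|SC outcomes| = 9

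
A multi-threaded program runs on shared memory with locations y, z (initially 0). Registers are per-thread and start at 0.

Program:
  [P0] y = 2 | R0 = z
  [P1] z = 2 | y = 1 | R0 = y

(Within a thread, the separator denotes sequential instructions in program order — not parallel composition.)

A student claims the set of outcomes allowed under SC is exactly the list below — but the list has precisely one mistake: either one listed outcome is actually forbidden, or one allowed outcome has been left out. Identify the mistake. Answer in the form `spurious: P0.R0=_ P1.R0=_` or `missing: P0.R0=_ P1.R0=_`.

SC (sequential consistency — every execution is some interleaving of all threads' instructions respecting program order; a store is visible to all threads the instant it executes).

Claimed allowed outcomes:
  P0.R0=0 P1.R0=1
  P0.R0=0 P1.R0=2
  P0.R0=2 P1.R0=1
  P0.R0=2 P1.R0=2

spurious: P0.R0=0 P1.R0=2

outcome vector order: (P0.R0,P1.R0)
under SC → <0 1>; <2 1>; <2 2>
claimed∖SC = {<0 2>}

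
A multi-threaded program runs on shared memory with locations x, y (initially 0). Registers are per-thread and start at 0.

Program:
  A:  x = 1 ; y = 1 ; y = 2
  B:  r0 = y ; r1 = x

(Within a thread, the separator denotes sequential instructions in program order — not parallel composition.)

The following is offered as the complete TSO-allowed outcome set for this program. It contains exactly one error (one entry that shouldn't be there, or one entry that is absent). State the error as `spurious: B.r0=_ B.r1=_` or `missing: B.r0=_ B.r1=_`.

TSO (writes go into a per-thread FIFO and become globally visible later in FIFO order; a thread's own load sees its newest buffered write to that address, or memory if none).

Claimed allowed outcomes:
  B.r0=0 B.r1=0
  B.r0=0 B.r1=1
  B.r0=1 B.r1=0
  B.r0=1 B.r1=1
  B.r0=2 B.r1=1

outcome vector order: (B.r0,B.r1)
TSO (4): <0 0> <0 1> <1 1> <2 1>
claimed∖TSO = {<1 0>}

spurious: B.r0=1 B.r1=0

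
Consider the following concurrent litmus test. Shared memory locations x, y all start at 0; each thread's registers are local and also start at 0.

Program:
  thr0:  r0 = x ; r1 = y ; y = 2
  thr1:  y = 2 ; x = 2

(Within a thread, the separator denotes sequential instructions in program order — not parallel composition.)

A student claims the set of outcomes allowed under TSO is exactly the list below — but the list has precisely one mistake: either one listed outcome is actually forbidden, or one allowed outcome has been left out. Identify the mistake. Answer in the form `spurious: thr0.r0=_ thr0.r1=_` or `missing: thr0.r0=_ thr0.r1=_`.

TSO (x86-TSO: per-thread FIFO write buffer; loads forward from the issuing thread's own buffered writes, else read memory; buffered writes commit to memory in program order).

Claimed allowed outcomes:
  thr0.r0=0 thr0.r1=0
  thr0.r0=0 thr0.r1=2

missing: thr0.r0=2 thr0.r1=2

outcome vector order: (thr0.r0,thr0.r1)
TSO (3): 0/0 0/2 2/2
TSO∖claimed = {2/2}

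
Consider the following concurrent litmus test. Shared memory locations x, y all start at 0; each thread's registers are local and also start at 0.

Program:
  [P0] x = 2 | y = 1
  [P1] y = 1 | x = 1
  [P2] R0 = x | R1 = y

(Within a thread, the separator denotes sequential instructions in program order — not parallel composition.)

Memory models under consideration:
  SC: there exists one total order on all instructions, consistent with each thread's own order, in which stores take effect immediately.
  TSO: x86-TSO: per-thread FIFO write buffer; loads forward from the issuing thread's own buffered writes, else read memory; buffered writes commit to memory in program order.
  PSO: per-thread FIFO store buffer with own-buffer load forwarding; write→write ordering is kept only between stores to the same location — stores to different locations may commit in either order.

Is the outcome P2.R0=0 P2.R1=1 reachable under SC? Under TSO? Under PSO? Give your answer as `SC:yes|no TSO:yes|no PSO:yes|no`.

SC:yes TSO:yes PSO:yes

outcome vector order: (P2.R0,P2.R1)
under SC → 0/0; 0/1; 1/1; 2/0; 2/1
under TSO → 0/0; 0/1; 1/1; 2/0; 2/1
under PSO → 0/0; 0/1; 1/0; 1/1; 2/0; 2/1
target 0/1 ∈ {SC,TSO,PSO}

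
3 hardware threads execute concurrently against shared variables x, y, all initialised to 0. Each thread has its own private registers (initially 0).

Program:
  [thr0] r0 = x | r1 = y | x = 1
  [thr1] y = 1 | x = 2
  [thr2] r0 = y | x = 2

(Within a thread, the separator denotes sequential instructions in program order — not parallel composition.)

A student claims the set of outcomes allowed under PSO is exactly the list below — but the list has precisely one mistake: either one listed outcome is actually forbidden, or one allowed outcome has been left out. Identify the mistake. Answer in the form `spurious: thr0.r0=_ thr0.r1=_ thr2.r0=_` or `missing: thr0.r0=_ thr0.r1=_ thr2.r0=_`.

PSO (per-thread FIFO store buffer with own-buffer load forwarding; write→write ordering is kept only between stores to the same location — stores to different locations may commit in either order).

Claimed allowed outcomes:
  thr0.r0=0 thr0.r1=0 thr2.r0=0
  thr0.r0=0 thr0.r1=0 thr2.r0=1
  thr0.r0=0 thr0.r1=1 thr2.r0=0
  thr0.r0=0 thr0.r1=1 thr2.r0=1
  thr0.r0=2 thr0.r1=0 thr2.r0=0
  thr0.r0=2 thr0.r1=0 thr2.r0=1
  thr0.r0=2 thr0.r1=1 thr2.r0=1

missing: thr0.r0=2 thr0.r1=1 thr2.r0=0

outcome vector order: (thr0.r0,thr0.r1,thr2.r0)
PSO: 8 outcomes — {<0 0 0>; <0 0 1>; <0 1 0>; <0 1 1>; <2 0 0>; <2 0 1>; <2 1 0>; <2 1 1>}
PSO∖claimed = {<2 1 0>}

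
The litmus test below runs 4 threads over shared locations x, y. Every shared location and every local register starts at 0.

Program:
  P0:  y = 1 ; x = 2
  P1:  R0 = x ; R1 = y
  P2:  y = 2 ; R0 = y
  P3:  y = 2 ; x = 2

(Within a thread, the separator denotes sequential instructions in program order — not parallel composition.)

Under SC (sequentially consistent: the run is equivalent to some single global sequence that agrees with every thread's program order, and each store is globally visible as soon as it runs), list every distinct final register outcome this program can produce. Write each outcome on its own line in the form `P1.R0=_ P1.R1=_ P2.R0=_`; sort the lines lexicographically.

outcome vector order: (P1.R0,P1.R1,P2.R0)
|SC outcomes| = 10

P1.R0=0 P1.R1=0 P2.R0=1
P1.R0=0 P1.R1=0 P2.R0=2
P1.R0=0 P1.R1=1 P2.R0=1
P1.R0=0 P1.R1=1 P2.R0=2
P1.R0=0 P1.R1=2 P2.R0=1
P1.R0=0 P1.R1=2 P2.R0=2
P1.R0=2 P1.R1=1 P2.R0=1
P1.R0=2 P1.R1=1 P2.R0=2
P1.R0=2 P1.R1=2 P2.R0=1
P1.R0=2 P1.R1=2 P2.R0=2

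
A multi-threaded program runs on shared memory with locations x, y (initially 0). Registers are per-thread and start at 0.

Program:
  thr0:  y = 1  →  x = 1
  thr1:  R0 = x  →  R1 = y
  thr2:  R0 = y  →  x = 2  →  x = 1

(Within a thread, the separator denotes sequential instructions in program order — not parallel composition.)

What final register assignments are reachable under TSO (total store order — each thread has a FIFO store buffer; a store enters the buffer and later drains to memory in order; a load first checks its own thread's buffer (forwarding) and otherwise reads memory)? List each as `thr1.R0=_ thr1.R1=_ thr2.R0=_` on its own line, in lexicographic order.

thr1.R0=0 thr1.R1=0 thr2.R0=0
thr1.R0=0 thr1.R1=0 thr2.R0=1
thr1.R0=0 thr1.R1=1 thr2.R0=0
thr1.R0=0 thr1.R1=1 thr2.R0=1
thr1.R0=1 thr1.R1=0 thr2.R0=0
thr1.R0=1 thr1.R1=1 thr2.R0=0
thr1.R0=1 thr1.R1=1 thr2.R0=1
thr1.R0=2 thr1.R1=0 thr2.R0=0
thr1.R0=2 thr1.R1=1 thr2.R0=0
thr1.R0=2 thr1.R1=1 thr2.R0=1

outcome vector order: (thr1.R0,thr1.R1,thr2.R0)
|TSO outcomes| = 10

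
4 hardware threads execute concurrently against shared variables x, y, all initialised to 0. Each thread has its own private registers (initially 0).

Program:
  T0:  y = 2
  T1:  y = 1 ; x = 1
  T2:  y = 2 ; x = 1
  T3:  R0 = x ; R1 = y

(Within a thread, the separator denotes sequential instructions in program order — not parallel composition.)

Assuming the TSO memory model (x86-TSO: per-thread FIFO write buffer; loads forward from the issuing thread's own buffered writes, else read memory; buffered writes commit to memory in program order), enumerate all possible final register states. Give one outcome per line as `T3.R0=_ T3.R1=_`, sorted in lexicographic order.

T3.R0=0 T3.R1=0
T3.R0=0 T3.R1=1
T3.R0=0 T3.R1=2
T3.R0=1 T3.R1=1
T3.R0=1 T3.R1=2

outcome vector order: (T3.R0,T3.R1)
|TSO outcomes| = 5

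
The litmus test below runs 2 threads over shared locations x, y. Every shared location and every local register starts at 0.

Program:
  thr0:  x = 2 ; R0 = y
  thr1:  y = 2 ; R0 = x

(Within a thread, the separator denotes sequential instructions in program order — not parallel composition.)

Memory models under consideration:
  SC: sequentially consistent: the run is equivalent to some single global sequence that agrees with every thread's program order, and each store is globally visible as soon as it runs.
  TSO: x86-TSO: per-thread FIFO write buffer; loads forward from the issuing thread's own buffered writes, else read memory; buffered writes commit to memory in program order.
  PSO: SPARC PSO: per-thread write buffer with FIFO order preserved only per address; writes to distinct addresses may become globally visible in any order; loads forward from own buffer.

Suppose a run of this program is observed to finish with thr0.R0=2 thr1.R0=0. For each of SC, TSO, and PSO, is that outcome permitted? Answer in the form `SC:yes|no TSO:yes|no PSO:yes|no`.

outcome vector order: (thr0.R0,thr1.R0)
SC (3): <0 2> <2 0> <2 2>
TSO (4): <0 0> <0 2> <2 0> <2 2>
PSO (4): <0 0> <0 2> <2 0> <2 2>
target <2 0> ∈ {SC,TSO,PSO}

SC:yes TSO:yes PSO:yes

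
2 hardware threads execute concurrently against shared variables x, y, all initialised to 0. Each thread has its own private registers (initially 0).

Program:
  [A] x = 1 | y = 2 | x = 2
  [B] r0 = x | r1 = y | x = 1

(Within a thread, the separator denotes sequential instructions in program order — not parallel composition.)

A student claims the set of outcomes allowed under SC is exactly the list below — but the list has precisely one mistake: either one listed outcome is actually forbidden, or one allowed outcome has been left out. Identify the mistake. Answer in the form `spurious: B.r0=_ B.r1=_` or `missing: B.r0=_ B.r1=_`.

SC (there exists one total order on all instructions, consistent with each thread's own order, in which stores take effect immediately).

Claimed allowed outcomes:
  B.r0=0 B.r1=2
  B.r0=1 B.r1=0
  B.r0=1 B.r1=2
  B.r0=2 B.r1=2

outcome vector order: (B.r0,B.r1)
under SC → 0/0; 0/2; 1/0; 1/2; 2/2
SC∖claimed = {0/0}

missing: B.r0=0 B.r1=0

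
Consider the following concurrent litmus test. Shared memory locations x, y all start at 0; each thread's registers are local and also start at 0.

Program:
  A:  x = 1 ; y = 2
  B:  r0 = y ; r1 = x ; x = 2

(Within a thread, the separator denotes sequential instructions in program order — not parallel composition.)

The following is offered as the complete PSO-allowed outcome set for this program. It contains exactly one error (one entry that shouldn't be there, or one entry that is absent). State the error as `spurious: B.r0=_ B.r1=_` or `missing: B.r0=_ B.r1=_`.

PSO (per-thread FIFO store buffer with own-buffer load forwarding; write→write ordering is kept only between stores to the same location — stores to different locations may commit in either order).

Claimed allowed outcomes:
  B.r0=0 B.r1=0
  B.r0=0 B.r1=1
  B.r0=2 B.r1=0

missing: B.r0=2 B.r1=1

outcome vector order: (B.r0,B.r1)
[PSO] allowed = {<0 0>; <0 1>; <2 0>; <2 1>}
PSO∖claimed = {<2 1>}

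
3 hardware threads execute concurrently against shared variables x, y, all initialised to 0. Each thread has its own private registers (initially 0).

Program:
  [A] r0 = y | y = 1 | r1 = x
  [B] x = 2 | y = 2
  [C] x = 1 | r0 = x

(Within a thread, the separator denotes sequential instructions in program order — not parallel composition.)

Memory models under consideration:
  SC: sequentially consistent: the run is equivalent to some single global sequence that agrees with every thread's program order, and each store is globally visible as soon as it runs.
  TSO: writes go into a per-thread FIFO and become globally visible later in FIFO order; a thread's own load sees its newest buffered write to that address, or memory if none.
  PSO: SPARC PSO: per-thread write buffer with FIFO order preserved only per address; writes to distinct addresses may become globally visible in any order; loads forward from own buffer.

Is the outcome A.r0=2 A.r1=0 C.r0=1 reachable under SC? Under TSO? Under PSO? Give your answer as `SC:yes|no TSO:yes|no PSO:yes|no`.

outcome vector order: (A.r0,A.r1,C.r0)
under SC → <0 0 1>, <0 0 2>, <0 1 1>, <0 1 2>, <0 2 1>, <0 2 2>, <2 1 1>, <2 2 1>, <2 2 2>
under TSO → <0 0 1>, <0 0 2>, <0 1 1>, <0 1 2>, <0 2 1>, <0 2 2>, <2 1 1>, <2 2 1>, <2 2 2>
under PSO → <0 0 1>, <0 0 2>, <0 1 1>, <0 1 2>, <0 2 1>, <0 2 2>, <2 0 1>, <2 0 2>, <2 1 1>, <2 1 2>, <2 2 1>, <2 2 2>
target <2 0 1> ∈ {PSO}

SC:no TSO:no PSO:yes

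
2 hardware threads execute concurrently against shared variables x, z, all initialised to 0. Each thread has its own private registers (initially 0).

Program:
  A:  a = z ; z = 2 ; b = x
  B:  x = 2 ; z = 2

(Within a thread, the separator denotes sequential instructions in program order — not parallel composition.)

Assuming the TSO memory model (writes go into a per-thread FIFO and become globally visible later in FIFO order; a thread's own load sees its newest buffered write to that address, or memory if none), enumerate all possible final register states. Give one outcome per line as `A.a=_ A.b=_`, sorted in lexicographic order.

outcome vector order: (A.a,A.b)
|TSO outcomes| = 3

A.a=0 A.b=0
A.a=0 A.b=2
A.a=2 A.b=2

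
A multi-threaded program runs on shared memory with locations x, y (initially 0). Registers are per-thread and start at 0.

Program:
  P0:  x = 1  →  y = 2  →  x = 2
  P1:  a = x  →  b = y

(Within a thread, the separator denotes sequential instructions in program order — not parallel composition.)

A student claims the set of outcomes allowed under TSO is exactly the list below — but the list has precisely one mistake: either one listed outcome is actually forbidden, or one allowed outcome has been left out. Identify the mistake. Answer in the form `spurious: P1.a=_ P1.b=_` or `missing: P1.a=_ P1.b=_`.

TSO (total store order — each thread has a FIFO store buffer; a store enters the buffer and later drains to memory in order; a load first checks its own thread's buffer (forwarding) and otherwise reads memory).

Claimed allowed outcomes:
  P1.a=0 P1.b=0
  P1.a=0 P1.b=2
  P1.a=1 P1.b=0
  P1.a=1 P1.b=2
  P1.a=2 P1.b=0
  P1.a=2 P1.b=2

spurious: P1.a=2 P1.b=0

outcome vector order: (P1.a,P1.b)
under TSO → <0 0> <0 2> <1 0> <1 2> <2 2>
claimed∖TSO = {<2 0>}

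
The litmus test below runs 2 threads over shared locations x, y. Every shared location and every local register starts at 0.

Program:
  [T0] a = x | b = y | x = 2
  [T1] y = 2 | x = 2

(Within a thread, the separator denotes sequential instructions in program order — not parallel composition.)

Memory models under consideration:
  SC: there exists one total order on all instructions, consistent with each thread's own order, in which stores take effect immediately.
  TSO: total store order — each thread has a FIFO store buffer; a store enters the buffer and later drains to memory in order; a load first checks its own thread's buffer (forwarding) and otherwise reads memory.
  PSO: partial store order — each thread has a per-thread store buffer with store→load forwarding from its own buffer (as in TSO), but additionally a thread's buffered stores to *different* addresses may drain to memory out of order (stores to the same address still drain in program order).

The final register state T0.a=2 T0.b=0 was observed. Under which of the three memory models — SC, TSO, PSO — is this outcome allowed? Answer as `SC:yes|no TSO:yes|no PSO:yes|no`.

SC:no TSO:no PSO:yes

outcome vector order: (T0.a,T0.b)
SC (3): (0,0); (0,2); (2,2)
TSO (3): (0,0); (0,2); (2,2)
PSO (4): (0,0); (0,2); (2,0); (2,2)
target (2,0) ∈ {PSO}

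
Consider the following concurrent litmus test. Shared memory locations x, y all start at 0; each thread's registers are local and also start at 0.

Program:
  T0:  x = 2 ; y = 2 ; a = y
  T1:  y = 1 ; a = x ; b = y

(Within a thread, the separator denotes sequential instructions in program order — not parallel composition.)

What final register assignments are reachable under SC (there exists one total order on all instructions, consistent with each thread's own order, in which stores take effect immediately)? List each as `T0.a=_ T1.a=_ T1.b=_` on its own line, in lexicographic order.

T0.a=1 T1.a=2 T1.b=1
T0.a=2 T1.a=0 T1.b=1
T0.a=2 T1.a=0 T1.b=2
T0.a=2 T1.a=2 T1.b=1
T0.a=2 T1.a=2 T1.b=2

outcome vector order: (T0.a,T1.a,T1.b)
|SC outcomes| = 5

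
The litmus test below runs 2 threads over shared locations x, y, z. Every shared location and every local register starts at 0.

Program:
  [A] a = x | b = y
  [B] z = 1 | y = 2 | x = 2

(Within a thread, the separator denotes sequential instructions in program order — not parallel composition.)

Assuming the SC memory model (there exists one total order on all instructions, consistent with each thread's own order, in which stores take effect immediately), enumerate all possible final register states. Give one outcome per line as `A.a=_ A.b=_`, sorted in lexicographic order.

A.a=0 A.b=0
A.a=0 A.b=2
A.a=2 A.b=2

outcome vector order: (A.a,A.b)
|SC outcomes| = 3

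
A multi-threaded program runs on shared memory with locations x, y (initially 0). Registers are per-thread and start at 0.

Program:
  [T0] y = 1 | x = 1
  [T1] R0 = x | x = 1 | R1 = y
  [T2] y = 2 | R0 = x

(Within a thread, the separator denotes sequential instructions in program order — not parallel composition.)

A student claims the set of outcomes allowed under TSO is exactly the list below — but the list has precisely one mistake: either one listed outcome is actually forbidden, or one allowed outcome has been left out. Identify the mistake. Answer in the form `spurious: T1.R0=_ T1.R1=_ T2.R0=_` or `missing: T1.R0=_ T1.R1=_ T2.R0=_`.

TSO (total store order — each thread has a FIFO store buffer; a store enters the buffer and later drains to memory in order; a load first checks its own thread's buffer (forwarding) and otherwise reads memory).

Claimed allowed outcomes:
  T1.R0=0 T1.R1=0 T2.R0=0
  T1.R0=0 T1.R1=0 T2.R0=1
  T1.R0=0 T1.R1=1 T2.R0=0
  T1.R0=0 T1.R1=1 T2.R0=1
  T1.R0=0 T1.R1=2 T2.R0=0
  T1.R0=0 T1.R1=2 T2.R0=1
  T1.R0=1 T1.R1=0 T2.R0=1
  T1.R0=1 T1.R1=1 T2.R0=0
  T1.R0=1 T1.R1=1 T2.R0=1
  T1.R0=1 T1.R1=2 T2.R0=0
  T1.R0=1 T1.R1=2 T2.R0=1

spurious: T1.R0=1 T1.R1=0 T2.R0=1

outcome vector order: (T1.R0,T1.R1,T2.R0)
TSO (10): 0/0/0, 0/0/1, 0/1/0, 0/1/1, 0/2/0, 0/2/1, 1/1/0, 1/1/1, 1/2/0, 1/2/1
claimed∖TSO = {1/0/1}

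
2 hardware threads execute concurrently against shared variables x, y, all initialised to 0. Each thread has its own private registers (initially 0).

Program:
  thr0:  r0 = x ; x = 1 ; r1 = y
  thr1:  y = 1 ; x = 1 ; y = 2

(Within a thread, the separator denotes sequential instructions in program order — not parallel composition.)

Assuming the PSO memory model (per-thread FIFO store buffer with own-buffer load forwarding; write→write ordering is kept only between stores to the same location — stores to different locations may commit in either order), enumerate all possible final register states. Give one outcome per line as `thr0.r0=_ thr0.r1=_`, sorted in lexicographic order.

thr0.r0=0 thr0.r1=0
thr0.r0=0 thr0.r1=1
thr0.r0=0 thr0.r1=2
thr0.r0=1 thr0.r1=0
thr0.r0=1 thr0.r1=1
thr0.r0=1 thr0.r1=2

outcome vector order: (thr0.r0,thr0.r1)
|PSO outcomes| = 6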